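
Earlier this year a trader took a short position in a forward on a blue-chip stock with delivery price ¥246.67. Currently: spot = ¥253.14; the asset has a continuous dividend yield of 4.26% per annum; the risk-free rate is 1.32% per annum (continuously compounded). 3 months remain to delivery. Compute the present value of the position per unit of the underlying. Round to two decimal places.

-¥4.60

Current fair forward for the remaining 3 months: F = S·e^((r − q)·T), (r − q) = 0.0132 − 0.0426 = -0.0294
F = 253.14 · e^(-0.0294 × 3/12) = 253.14 × 0.992677 = 251.2863
Value of long forward = (F − K)·e^(−rT) = (251.2863 − 246.67) · e^(−0.0132·3/12)
= 4.6163 × 0.996705 = 4.60
Short position value = −(long value) = -¥4.60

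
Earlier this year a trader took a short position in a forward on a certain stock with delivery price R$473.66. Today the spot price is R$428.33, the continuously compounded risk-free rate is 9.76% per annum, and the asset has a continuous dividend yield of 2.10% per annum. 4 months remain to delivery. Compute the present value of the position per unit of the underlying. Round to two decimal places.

R$33.16

Current fair forward for the remaining 4 months: F = S·e^((r − q)·T), (r − q) = 0.0976 − 0.0210 = 0.0766
F = 428.33 · e^(0.0766 × 4/12) = 428.33 × 1.025862 = 439.4075
Value of long forward = (F − K)·e^(−rT) = (439.4075 − 473.66) · e^(−0.0976·4/12)
= -34.2525 × 0.967990 = -33.16
Short position value = −(long value) = R$33.16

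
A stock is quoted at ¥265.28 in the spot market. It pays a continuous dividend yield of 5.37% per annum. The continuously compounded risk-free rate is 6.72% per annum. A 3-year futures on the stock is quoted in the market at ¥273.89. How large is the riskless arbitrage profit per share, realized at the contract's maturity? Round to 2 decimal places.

¥2.35 per share

Fair futures: F* = S·e^(carry·T), with carry = (r − q) = 0.0672 − 0.0537 = 0.0135
F* = 265.28 · e^(0.0135 × 3) = 265.28 · e^0.040500 = 265.28 × 1.041331 = ¥276.2443
Market ¥273.89 < fair ¥276.2443: forward underpriced → reverse cash-and-carry (short spot, go long the forward).
At maturity, profit = |F_mkt − F*| = |273.89 − 276.2443| = ¥2.35 per share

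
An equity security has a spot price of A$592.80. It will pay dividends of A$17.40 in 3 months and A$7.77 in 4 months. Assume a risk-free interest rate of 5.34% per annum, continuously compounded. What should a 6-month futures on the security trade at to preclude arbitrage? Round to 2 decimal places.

PV(dividends) I = 17.40·e^(−0.0534·3/12) + 7.77·e^(−0.0534·4/12)
I = 17.1693 + 7.6329 = 24.8022
F = (S − I)·e^(rT) = (592.80 − 24.8022) · e^(0.0534·6/12)
= 567.9978 · e^0.026700 = 567.9978 × 1.027060 = A$583.37

A$583.37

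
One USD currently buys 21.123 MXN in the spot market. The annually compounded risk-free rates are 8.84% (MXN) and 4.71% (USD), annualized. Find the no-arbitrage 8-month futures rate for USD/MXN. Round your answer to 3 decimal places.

By covered interest parity, F = S · (1+r_MXN)^T / (1+r_USD)^T
= 21.123 × 1.058098 / 1.031159 = 21.123 × 1.026125
F = 21.675 MXN per USD

21.675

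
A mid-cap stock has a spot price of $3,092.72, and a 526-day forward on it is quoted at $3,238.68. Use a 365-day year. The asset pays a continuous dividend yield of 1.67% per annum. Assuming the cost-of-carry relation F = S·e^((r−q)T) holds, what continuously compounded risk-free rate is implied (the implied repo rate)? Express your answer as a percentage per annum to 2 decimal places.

From F = S·e^((r−q)T): (r − q) = ln(F/S)/T
ln(3238.68/3092.72) = ln(1.047195) = 0.046115
(r − q) = 0.046115 / (526/365) = 0.032000
r = ln(F/S)/T + q = 0.032000 + 0.0167 = 0.048700
r = 4.87%

4.87%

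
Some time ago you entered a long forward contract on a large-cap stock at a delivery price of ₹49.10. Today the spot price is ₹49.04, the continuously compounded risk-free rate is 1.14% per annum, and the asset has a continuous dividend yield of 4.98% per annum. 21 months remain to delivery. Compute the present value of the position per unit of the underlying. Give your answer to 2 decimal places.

-₹3.18

Current fair forward for the remaining 21 months: F = S·e^((r − q)·T), (r − q) = 0.0114 − 0.0498 = -0.0384
F = 49.04 · e^(-0.0384 × 21/12) = 49.04 × 0.935008 = 45.8528
Value of long forward = (F − K)·e^(−rT) = (45.8528 − 49.10) · e^(−0.0114·21/12)
= -3.2472 × 0.980248 = -3.18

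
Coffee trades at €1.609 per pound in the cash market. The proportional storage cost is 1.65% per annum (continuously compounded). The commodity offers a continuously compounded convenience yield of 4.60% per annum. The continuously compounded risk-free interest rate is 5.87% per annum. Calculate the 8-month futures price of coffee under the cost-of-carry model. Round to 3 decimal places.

Net carry = r + u − y = 0.0587 + 0.0165 − 0.0460 = 0.0292
F = S·e^((r+u−y)T) = 1.609 · e^(0.0292 × 8/12) = 1.609 · e^0.019467
= 1.609 × 1.019658 = €1.641 per pound

€1.641 per pound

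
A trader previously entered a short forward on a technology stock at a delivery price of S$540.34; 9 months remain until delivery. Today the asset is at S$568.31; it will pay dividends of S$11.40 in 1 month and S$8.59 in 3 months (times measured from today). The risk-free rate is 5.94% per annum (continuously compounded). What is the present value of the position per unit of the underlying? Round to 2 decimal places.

PV(remaining dividends) I = 11.40·e^(−0.0594·1/12) + 8.59·e^(−0.0594·3/12) = 19.8071
Current forward F = (S − I)·e^(rT) = (568.31 − 19.8071)·e^(0.0594·9/12) = 548.5029 × 1.045557 = 573.4910
Value (long) = (F − K)·e^(−rT) = (573.4910 − 540.34) × 0.956428 = 31.7065
Short position value = −(long value) = -S$31.71

-S$31.71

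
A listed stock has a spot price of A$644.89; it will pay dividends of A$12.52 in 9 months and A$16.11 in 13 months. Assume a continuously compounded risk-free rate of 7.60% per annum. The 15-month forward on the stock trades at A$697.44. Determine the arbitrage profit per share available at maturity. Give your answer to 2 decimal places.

A$17.60 per share

PV(dividends) I = 12.52·e^(−0.0760·9/12) + 16.11·e^(−0.0760·13/12) = 26.6631
Fair forward F* = (S − I)·e^(rT) = (644.89 − 26.6631)·e^0.095000 = 618.2269 × 1.099659 = 679.8388
Market A$697.44 > fair 679.8388: forward overpriced → cash-and-carry (borrow at r, buy the stock and collect the dividends, short the forward).
Profit at T = |F_mkt − F*| = |697.44 − 679.8388| = A$17.60 per share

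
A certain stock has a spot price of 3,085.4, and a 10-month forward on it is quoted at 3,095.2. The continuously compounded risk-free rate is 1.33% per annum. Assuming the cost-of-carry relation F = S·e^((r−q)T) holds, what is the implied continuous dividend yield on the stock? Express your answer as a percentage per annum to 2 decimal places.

0.95%

From F = S·e^((r−q)T): (r − q) = ln(F/S)/T
ln(3095.2/3085.4) = ln(1.003176) = 0.003171
(r − q) = 0.003171 / (10/12) = 0.003805
q = r − ln(F/S)/T = 0.0133 − 0.003805 = 0.009495
q = 0.95%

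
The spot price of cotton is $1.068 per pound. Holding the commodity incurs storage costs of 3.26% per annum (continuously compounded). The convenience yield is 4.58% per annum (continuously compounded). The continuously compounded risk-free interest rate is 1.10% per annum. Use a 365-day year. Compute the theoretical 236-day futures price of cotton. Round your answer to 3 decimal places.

$1.066 per pound

Net carry = r + u − y = 0.0110 + 0.0326 − 0.0458 = -0.0022
F = S·e^((r+u−y)T) = 1.068 · e^(-0.0022 × 236/365) = 1.068 · e^-0.001422
= 1.068 × 0.998579 = $1.066 per pound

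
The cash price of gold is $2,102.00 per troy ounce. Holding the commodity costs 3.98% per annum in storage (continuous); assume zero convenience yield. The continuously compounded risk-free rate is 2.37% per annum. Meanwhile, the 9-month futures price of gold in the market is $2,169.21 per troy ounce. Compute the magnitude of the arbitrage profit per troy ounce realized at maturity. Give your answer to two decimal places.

Fair futures: F* = S·e^(carry·T), with carry = (r + u) = 0.0237 + 0.0398 = 0.0635
F* = 2102.00 · e^(0.0635 × 9/12) = 2102.00 · e^0.04762500 = 2102.00 × 1.04877729 = $2204.5299
Market $2169.21 < fair $2204.5299: forward underpriced → reverse cash-and-carry (short spot, go long the forward).
At maturity, profit = |F_mkt − F*| = |2169.21 − 2204.5299| = $35.32 per troy ounce

$35.32 per troy ounce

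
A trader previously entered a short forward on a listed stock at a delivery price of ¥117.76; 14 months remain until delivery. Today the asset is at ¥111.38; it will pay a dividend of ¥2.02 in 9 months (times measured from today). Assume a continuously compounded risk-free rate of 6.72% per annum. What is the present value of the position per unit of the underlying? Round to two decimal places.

-¥0.58

PV(remaining dividends) I = 2.02·e^(−0.0672·9/12) = 1.9207
Current forward F = (S − I)·e^(rT) = (111.38 − 1.9207)·e^(0.0672·14/12) = 109.4593 × 1.081555 = 118.3863
Value (long) = (F − K)·e^(−rT) = (118.3863 − 117.76) × 0.924595 = 0.5791
Short position value = −(long value) = -¥0.58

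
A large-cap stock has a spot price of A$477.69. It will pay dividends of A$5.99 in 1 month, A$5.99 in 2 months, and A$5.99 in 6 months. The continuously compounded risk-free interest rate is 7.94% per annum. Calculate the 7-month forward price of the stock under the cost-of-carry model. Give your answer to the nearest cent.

A$481.88

PV(dividends) I = 5.99·e^(−0.0794·1/12) + 5.99·e^(−0.0794·2/12) + 5.99·e^(−0.0794·6/12)
I = 5.9505 + 5.9113 + 5.7569 = 17.6187
F = (S − I)·e^(rT) = (477.69 − 17.6187) · e^(0.0794·7/12)
= 460.0713 · e^0.046317 = 460.0713 × 1.047406 = A$481.88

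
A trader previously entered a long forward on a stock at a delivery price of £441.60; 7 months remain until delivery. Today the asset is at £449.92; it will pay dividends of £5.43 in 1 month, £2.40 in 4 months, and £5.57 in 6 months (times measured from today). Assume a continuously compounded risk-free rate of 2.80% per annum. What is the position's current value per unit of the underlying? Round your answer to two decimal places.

£2.19

PV(remaining dividends) I = 5.43·e^(−0.0280·1/12) + 2.40·e^(−0.0280·4/12) + 5.57·e^(−0.0280·6/12) = 13.2876
Current forward F = (S − I)·e^(rT) = (449.92 − 13.2876)·e^(0.0280·7/12) = 436.6324 × 1.016467 = 443.8224
Value (long) = (F − K)·e^(−rT) = (443.8224 − 441.60) × 0.983799 = 2.1864
Value = £2.19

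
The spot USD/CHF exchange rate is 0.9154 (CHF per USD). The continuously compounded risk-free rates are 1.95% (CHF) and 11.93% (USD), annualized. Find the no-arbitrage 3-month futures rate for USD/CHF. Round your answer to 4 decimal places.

0.8928

F = S·e^((r_CHF − r_USD)T) = 0.9154 · e^((0.0195 − 0.1193) × 3/12)
= 0.9154 · e^-0.024950 = 0.9154 × 0.975359
F = 0.8928 CHF per USD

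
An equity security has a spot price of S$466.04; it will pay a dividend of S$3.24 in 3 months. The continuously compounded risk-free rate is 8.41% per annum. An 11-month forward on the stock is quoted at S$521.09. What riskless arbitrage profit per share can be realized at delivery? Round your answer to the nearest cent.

PV(dividends) I = 3.24·e^(−0.0841·3/12) = 3.1726
Fair forward F* = (S − I)·e^(rT) = (466.04 − 3.1726)·e^0.077092 = 462.8674 × 1.080141 = 499.9621
Market S$521.09 > fair 499.9621: forward overpriced → cash-and-carry (borrow at r, buy the stock and collect the dividends, short the forward).
Profit at T = |F_mkt − F*| = |521.09 − 499.9621| = S$21.13 per share

S$21.13 per share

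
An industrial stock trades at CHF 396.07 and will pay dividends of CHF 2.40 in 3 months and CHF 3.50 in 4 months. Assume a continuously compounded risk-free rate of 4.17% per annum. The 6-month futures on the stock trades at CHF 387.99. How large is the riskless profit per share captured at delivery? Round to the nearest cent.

CHF 10.48 per share

PV(dividends) I = 2.40·e^(−0.0417·3/12) + 3.50·e^(−0.0417·4/12) = 5.8268
Fair futures F* = (S − I)·e^(rT) = (396.07 − 5.8268)·e^0.020850 = 390.2432 × 1.021069 = 398.4652
Market CHF 387.99 < fair 398.4652: forward underpriced → reverse cash-and-carry (short the stock, invest proceeds at r, pay the dividends, go long the forward).
Profit at T = |F_mkt − F*| = |387.99 − 398.4652| = CHF 10.48 per share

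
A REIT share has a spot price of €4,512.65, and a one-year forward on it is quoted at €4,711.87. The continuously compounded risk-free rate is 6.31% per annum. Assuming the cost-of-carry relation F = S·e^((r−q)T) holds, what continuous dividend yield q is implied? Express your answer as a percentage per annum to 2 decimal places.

1.99%

From F = S·e^((r−q)T): (r − q) = ln(F/S)/T
ln(4711.87/4512.65) = ln(1.044147) = 0.043200
(r − q) = 0.043200 / (12/12) = 0.043200
q = r − ln(F/S)/T = 0.0631 − 0.043200 = 0.019900
q = 1.99%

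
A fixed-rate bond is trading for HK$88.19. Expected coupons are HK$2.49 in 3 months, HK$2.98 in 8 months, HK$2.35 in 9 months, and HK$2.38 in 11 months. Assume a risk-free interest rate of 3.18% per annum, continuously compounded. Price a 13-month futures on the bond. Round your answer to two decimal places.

HK$80.94

PV(coupons) I = 2.49·e^(−0.0318·3/12) + 2.98·e^(−0.0318·8/12) + 2.35·e^(−0.0318·9/12) + 2.38·e^(−0.0318·11/12)
I = 2.4703 + 2.9175 + 2.2946 + 2.3116 = 9.9940
F = (S − I)·e^(rT) = (88.19 − 9.9940) · e^(0.0318·13/12)
= 78.1960 · e^0.034450 = 78.1960 × 1.035050 = HK$80.94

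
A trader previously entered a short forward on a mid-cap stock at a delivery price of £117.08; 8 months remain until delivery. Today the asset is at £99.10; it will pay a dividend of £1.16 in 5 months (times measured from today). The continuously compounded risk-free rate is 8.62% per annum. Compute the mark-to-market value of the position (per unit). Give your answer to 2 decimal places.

PV(remaining dividends) I = 1.16·e^(−0.0862·5/12) = 1.1191
Current forward F = (S − I)·e^(rT) = (99.10 − 1.1191)·e^(0.0862·8/12) = 97.9809 × 1.059150 = 103.7765
Value (long) = (F − K)·e^(−rT) = (103.7765 − 117.08) × 0.944153 = -12.5605
Short position value = −(long value) = £12.56

£12.56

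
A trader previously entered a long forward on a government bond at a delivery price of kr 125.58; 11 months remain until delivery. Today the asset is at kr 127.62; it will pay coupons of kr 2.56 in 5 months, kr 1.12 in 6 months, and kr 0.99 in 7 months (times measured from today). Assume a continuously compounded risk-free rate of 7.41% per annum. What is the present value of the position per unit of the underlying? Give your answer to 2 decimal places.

kr 5.78

PV(remaining coupons) I = 2.56·e^(−0.0741·5/12) + 1.12·e^(−0.0741·6/12) + 0.99·e^(−0.0741·7/12) = 4.5095
Current forward F = (S − I)·e^(rT) = (127.62 − 4.5095)·e^(0.0741·11/12) = 123.1105 × 1.070285 = 131.7633
Value (long) = (F − K)·e^(−rT) = (131.7633 − 125.58) × 0.934331 = 5.7772
Value = kr 5.78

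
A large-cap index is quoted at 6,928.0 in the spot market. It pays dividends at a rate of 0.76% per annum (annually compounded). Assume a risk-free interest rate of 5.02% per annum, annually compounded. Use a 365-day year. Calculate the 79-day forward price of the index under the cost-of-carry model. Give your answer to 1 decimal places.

6,990.4

F = S · (1+r)^T / (1+q)^T
= 6928.0 × 1.010658 / 1.001640 = 6928.0 × 1.009003
F = 6,990.4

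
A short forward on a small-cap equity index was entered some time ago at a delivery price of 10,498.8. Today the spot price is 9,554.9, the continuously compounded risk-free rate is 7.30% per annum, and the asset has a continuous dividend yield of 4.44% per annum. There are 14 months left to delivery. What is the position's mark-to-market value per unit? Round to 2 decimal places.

569.11

Current fair forward for the remaining 14 months: F = S·e^((r − q)·T), (r − q) = 0.0730 − 0.0444 = 0.0286
F = 9554.9 · e^(0.0286 × 14/12) = 9554.9 × 1.03392958 = 9879.0937
Value of long forward = (F − K)·e^(−rT) = (9879.0937 − 10498.8) · e^(−0.0730·14/12)
= -619.7063 × 0.91835921 = -569.11
Short position value = −(long value) = 569.11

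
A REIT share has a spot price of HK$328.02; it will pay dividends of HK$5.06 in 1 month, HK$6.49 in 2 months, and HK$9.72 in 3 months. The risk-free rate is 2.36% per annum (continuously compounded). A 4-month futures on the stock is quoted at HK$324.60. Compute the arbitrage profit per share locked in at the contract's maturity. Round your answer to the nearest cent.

HK$15.33 per share

PV(dividends) I = 5.06·e^(−0.0236·1/12) + 6.49·e^(−0.0236·2/12) + 9.72·e^(−0.0236·3/12) = 21.1774
Fair futures F* = (S − I)·e^(rT) = (328.02 − 21.1774)·e^0.007867 = 306.8426 × 1.007898 = 309.2660
Market HK$324.60 > fair 309.2660: forward overpriced → cash-and-carry (borrow at r, buy the stock and collect the dividends, short the forward).
Profit at T = |F_mkt − F*| = |324.60 − 309.2660| = HK$15.33 per share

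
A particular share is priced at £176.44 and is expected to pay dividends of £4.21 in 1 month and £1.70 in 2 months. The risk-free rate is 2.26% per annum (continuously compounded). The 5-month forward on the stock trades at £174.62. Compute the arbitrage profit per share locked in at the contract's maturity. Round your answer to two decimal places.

£2.46 per share

PV(dividends) I = 4.21·e^(−0.0226·1/12) + 1.70·e^(−0.0226·2/12) = 5.8957
Fair forward F* = (S − I)·e^(rT) = (176.44 − 5.8957)·e^0.009417 = 170.5443 × 1.009461 = 172.1578
Market £174.62 > fair 172.1578: forward overpriced → cash-and-carry (borrow at r, buy the stock and collect the dividends, short the forward).
Profit at T = |F_mkt − F*| = |174.62 − 172.1578| = £2.46 per share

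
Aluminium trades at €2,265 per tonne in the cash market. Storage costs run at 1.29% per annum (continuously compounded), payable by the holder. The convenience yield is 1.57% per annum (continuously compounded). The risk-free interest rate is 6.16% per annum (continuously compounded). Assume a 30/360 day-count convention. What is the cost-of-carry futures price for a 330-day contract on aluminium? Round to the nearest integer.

Net carry = r + u − y = 0.0616 + 0.0129 − 0.0157 = 0.0588
F = S·e^((r+u−y)T) = 2265 · e^(0.0588 × 330/360) = 2265 · e^0.053900
= 2265 × 1.055379 = €2,390 per tonne

€2,390 per tonne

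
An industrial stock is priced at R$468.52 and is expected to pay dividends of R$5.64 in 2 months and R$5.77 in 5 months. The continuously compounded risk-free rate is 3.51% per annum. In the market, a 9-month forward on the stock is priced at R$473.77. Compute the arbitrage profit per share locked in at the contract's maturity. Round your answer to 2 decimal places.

R$4.35 per share

PV(dividends) I = 5.64·e^(−0.0351·2/12) + 5.77·e^(−0.0351·5/12) = 11.2933
Fair forward F* = (S − I)·e^(rT) = (468.52 − 11.2933)·e^0.026325 = 457.2267 × 1.026675 = 469.4232
Market R$473.77 > fair 469.4232: forward overpriced → cash-and-carry (borrow at r, buy the stock and collect the dividends, short the forward).
Profit at T = |F_mkt − F*| = |473.77 − 469.4232| = R$4.35 per share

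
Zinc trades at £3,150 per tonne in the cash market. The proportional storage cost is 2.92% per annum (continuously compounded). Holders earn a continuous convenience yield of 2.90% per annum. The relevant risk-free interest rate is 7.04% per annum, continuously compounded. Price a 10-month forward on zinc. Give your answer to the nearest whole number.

Net carry = r + u − y = 0.0704 + 0.0292 − 0.0290 = 0.0706
F = S·e^((r+u−y)T) = 3150 · e^(0.0706 × 10/12) = 3150 · e^0.058833
= 3150 × 1.060598 = £3,341 per tonne

£3,341 per tonne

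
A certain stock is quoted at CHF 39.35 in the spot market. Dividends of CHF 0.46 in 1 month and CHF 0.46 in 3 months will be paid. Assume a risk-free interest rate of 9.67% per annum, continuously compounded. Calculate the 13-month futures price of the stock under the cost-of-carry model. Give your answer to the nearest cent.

CHF 42.69

PV(dividends) I = 0.46·e^(−0.0967·1/12) + 0.46·e^(−0.0967·3/12)
I = 0.4563 + 0.4490 = 0.9053
F = (S − I)·e^(rT) = (39.35 − 0.9053) · e^(0.0967·13/12)
= 38.4447 · e^0.104758 = 38.4447 × 1.110442 = CHF 42.69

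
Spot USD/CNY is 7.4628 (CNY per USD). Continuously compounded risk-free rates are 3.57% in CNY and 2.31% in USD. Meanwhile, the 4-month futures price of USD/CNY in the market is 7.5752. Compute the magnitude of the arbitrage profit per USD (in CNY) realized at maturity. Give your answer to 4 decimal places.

0.0810 per USD (in CNY)

Fair futures: F* = S·e^(carry·T), with carry = (r_CNY − r_USD) = 0.0357 − 0.0231 = 0.0126
F* = 7.4628 · e^(0.0126 × 4/12) = 7.4628 · e^0.004200 = 7.4628 × 1.004209 = 7.4942
Market 7.5752 > fair 7.4942: forward overpriced → cash-and-carry (buy spot, short the forward).
At maturity, profit = |F_mkt − F*| = |7.5752 − 7.4942| = 0.0810 per USD (in CNY)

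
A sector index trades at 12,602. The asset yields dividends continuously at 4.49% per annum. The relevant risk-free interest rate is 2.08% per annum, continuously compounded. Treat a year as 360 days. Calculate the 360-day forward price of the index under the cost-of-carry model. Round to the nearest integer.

12,302

F = S·e^((r − q)T) = 12602 · e^((0.0208 − 0.0449) × 360/360)
= 12602 · e^-0.024100 = 12602 × 0.976188
F = 12,302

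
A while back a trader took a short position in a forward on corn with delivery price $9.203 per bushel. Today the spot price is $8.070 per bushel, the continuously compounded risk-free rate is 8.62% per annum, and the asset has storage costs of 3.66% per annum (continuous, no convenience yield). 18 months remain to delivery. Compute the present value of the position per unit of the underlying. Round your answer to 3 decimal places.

-$0.439 per bushel

Current fair forward for the remaining 18 months: F = S·e^((r + u)·T), (r + u) = 0.0862 + 0.0366 = 0.1228
F = 8.070 · e^(0.1228 × 18/12) = 8.070 × 1.202256 = 9.7022
Value of long forward = (F − K)·e^(−rT) = (9.7022 − 9.203) · e^(−0.0862·18/12)
= 0.4992 × 0.878710 = 0.439
Short position value = −(long value) = -$0.439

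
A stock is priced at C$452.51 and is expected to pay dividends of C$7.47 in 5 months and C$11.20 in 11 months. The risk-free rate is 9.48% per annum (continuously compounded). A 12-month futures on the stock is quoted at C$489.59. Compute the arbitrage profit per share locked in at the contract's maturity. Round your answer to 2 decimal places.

C$11.27 per share

PV(dividends) I = 7.47·e^(−0.0948·5/12) + 11.20·e^(−0.0948·11/12) = 17.4485
Fair futures F* = (S − I)·e^(rT) = (452.51 − 17.4485)·e^0.094800 = 435.0615 × 1.099439 = 478.3236
Market C$489.59 > fair 478.3236: forward overpriced → cash-and-carry (borrow at r, buy the stock and collect the dividends, short the forward).
Profit at T = |F_mkt − F*| = |489.59 − 478.3236| = C$11.27 per share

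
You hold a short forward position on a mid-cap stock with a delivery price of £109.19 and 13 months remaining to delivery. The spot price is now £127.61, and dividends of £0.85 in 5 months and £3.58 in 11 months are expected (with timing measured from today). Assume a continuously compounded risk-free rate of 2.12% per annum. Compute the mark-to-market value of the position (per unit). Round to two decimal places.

PV(remaining dividends) I = 0.85·e^(−0.0212·5/12) + 3.58·e^(−0.0212·11/12) = 4.3536
Current forward F = (S − I)·e^(rT) = (127.61 − 4.3536)·e^(0.0212·13/12) = 123.2564 × 1.023232 = 126.1199
Value (long) = (F − K)·e^(−rT) = (126.1199 − 109.19) × 0.977295 = 16.5455
Short position value = −(long value) = -£16.55

-£16.55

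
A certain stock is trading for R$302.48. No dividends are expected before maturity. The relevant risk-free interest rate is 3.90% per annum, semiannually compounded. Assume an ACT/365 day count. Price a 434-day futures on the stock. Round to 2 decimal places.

R$316.70

F = S · (1+r/2)^(2T)
= 302.48 × 1.046997
F = R$316.70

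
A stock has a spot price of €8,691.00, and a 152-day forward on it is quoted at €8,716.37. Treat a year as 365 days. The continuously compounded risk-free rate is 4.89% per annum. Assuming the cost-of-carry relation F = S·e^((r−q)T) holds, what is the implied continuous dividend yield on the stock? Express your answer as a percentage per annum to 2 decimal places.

4.19%

From F = S·e^((r−q)T): (r − q) = ln(F/S)/T
ln(8716.37/8691.00) = ln(1.002919) = 0.002915
(r − q) = 0.002915 / (152/365) = 0.007000
q = r − ln(F/S)/T = 0.0489 − 0.007000 = 0.041900
q = 4.19%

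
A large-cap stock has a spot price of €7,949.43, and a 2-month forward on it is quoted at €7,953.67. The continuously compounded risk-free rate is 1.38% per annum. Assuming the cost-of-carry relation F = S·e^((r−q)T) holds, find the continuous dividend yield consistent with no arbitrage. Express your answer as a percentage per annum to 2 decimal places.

From F = S·e^((r−q)T): (r − q) = ln(F/S)/T
ln(7953.67/7949.43) = ln(1.000533) = 0.000533
(r − q) = 0.000533 / (2/12) = 0.003198
q = r − ln(F/S)/T = 0.0138 − 0.003198 = 0.010602
q = 1.06%

1.06%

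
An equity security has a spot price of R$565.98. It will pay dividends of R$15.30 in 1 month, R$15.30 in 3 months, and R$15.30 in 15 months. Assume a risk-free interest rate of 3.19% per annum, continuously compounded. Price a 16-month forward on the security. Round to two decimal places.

R$543.47

PV(dividends) I = 15.30·e^(−0.0319·1/12) + 15.30·e^(−0.0319·3/12) + 15.30·e^(−0.0319·15/12)
I = 15.2594 + 15.1785 + 14.7019 = 45.1398
F = (S − I)·e^(rT) = (565.98 − 45.1398) · e^(0.0319·16/12)
= 520.8402 · e^0.042533 = 520.8402 × 1.043450 = R$543.47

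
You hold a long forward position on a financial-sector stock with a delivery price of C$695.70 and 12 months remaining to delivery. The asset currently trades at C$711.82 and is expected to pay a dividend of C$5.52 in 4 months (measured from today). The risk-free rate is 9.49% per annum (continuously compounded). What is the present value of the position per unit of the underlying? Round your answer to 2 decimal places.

C$73.76

PV(remaining dividends) I = 5.52·e^(−0.0949·4/12) = 5.3481
Current forward F = (S − I)·e^(rT) = (711.82 − 5.3481)·e^(0.0949·12/12) = 706.4719 × 1.099549 = 776.8005
Value (long) = (F − K)·e^(−rT) = (776.8005 − 695.70) × 0.909464 = 73.7580
Value = C$73.76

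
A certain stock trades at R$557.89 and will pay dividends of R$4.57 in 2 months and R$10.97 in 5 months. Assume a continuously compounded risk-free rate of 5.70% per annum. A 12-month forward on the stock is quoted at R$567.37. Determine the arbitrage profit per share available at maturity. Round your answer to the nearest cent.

R$7.11 per share

PV(dividends) I = 4.57·e^(−0.0570·2/12) + 10.97·e^(−0.0570·5/12) = 15.2393
Fair forward F* = (S − I)·e^(rT) = (557.89 − 15.2393)·e^0.057000 = 542.6507 × 1.058656 = 574.4804
Market R$567.37 < fair 574.4804: forward underpriced → reverse cash-and-carry (short the stock, invest proceeds at r, pay the dividends, go long the forward).
Profit at T = |F_mkt − F*| = |567.37 − 574.4804| = R$7.11 per share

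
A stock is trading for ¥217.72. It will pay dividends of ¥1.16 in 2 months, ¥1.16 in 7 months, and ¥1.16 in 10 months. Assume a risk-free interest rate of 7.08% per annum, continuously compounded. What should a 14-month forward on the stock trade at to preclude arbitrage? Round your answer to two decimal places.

¥232.83

PV(dividends) I = 1.16·e^(−0.0708·2/12) + 1.16·e^(−0.0708·7/12) + 1.16·e^(−0.0708·10/12)
I = 1.1464 + 1.1131 + 1.0935 = 3.3530
F = (S − I)·e^(rT) = (217.72 − 3.3530) · e^(0.0708·14/12)
= 214.3670 · e^0.082600 = 214.3670 × 1.086107 = ¥232.83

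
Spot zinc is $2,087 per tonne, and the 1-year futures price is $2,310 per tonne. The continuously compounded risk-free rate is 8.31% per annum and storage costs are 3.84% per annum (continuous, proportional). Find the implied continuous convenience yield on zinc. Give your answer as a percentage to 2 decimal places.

2.00%

F = S·e^((r+u−y)T) ⇒ (r+u−y) = ln(F/S)/T
ln(2310/2087) = 0.101520; /T ⇒ 0.101520
y = r + u − ln(F/S)/T = 0.0831 + 0.0384 − 0.101520 = 0.019980
y = 2.00%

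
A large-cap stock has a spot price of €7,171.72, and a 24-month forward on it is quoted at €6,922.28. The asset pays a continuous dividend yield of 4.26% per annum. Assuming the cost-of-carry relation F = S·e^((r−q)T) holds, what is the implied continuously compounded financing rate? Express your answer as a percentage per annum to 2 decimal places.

From F = S·e^((r−q)T): (r − q) = ln(F/S)/T
ln(6922.28/7171.72) = ln(0.965219) = -0.035400
(r − q) = -0.035400 / (24/12) = -0.017700
r = ln(F/S)/T + q = -0.017700 + 0.0426 = 0.024900
r = 2.49%

2.49%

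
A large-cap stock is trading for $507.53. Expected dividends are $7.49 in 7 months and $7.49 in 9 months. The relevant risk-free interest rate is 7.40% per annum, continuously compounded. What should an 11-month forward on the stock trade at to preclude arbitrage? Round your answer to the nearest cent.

$527.89

PV(dividends) I = 7.49·e^(−0.0740·7/12) + 7.49·e^(−0.0740·9/12)
I = 7.1736 + 7.0856 = 14.2592
F = (S − I)·e^(rT) = (507.53 − 14.2592) · e^(0.0740·11/12)
= 493.2708 · e^0.067833 = 493.2708 × 1.070187 = $527.89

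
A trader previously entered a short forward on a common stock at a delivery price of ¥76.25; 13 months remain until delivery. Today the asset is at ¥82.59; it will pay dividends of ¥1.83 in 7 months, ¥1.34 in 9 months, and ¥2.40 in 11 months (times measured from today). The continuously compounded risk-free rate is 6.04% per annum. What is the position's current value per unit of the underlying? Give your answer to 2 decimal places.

-¥5.85

PV(remaining dividends) I = 1.83·e^(−0.0604·7/12) + 1.34·e^(−0.0604·9/12) + 2.40·e^(−0.0604·11/12) = 5.3180
Current forward F = (S − I)·e^(rT) = (82.59 − 5.3180)·e^(0.0604·13/12) = 77.2720 × 1.067622 = 82.4973
Value (long) = (F − K)·e^(−rT) = (82.4973 − 76.25) × 0.936661 = 5.8516
Short position value = −(long value) = -¥5.85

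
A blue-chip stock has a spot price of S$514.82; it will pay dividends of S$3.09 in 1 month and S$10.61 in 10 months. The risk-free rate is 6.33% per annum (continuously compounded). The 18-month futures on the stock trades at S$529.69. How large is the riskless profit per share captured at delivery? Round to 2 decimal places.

S$21.96 per share

PV(dividends) I = 3.09·e^(−0.0633·1/12) + 10.61·e^(−0.0633·10/12) = 13.1386
Fair futures F* = (S − I)·e^(rT) = (514.82 − 13.1386)·e^0.094950 = 501.6814 × 1.099604 = 551.6509
Market S$529.69 < fair 551.6509: forward underpriced → reverse cash-and-carry (short the stock, invest proceeds at r, pay the dividends, go long the forward).
Profit at T = |F_mkt − F*| = |529.69 − 551.6509| = S$21.96 per share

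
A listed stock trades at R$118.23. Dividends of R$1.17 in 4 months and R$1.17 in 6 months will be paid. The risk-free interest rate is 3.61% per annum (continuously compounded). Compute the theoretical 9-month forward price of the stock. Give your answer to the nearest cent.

R$119.11

PV(dividends) I = 1.17·e^(−0.0361·4/12) + 1.17·e^(−0.0361·6/12)
I = 1.1560 + 1.1491 = 2.3051
F = (S − I)·e^(rT) = (118.23 − 2.3051) · e^(0.0361·9/12)
= 115.9249 · e^0.027075 = 115.9249 × 1.027445 = R$119.11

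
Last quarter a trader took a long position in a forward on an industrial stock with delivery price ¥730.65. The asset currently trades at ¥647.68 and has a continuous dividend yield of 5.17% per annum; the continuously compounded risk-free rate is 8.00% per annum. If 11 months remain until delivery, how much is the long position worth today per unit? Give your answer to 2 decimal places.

Current fair forward for the remaining 11 months: F = S·e^((r − q)·T), (r − q) = 0.0800 − 0.0517 = 0.0283
F = 647.68 · e^(0.0283 × 11/12) = 647.68 × 1.026281 = 664.7017
Value of long forward = (F − K)·e^(−rT) = (664.7017 − 730.65) · e^(−0.0800·11/12)
= -65.9483 × 0.929291 = -61.29

-¥61.29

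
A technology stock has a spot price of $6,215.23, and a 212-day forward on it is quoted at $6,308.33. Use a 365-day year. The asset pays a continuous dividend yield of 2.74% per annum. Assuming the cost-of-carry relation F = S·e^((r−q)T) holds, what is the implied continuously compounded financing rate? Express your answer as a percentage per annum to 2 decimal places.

From F = S·e^((r−q)T): (r − q) = ln(F/S)/T
ln(6308.33/6215.23) = ln(1.014979) = 0.014868
(r − q) = 0.014868 / (212/365) = 0.025598
r = ln(F/S)/T + q = 0.025598 + 0.0274 = 0.052998
r = 5.30%

5.30%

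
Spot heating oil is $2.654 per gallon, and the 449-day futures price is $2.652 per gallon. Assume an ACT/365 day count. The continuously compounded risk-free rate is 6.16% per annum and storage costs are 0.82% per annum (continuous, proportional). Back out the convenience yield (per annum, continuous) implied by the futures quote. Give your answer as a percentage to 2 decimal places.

7.04%

F = S·e^((r+u−y)T) ⇒ (r+u−y) = ln(F/S)/T
ln(2.652/2.654) = -0.000754; /T ⇒ -0.000613
y = r + u − ln(F/S)/T = 0.0616 + 0.0082 + 0.000613 = 0.070413
y = 7.04%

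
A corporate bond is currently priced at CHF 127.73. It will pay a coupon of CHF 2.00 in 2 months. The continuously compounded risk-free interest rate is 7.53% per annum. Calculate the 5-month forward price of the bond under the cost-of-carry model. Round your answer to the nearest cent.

PV(coupons) I = 2.00·e^(−0.0753·2/12)
I = 1.9751
F = (S − I)·e^(rT) = (127.73 − 1.9751) · e^(0.0753·5/12)
= 125.7549 · e^0.031375 = 125.7549 × 1.031872 = CHF 129.76

CHF 129.76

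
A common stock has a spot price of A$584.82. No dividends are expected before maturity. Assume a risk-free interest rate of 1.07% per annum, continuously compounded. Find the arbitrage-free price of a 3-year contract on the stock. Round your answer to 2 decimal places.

F = S·e^(rT) = 584.82 · e^(0.0107 × 3)
= 584.82 · e^0.032100 = 584.82 × 1.032621
F = A$603.90

A$603.90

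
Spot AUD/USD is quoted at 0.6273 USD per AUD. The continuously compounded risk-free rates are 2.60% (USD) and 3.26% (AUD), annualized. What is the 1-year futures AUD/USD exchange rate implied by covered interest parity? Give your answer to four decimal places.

F = S·e^((r_USD − r_AUD)T) = 0.6273 · e^((0.0260 − 0.0326) × 1)
= 0.6273 · e^-0.006600 = 0.6273 × 0.993422
F = 0.6232 USD per AUD

0.6232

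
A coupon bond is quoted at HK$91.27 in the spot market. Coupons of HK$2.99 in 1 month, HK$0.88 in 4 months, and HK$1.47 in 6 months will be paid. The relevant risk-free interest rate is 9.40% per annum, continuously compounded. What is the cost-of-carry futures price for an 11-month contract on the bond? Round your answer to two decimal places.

PV(coupons) I = 2.99·e^(−0.0940·1/12) + 0.88·e^(−0.0940·4/12) + 1.47·e^(−0.0940·6/12)
I = 2.9667 + 0.8529 + 1.4025 = 5.2221
F = (S − I)·e^(rT) = (91.27 − 5.2221) · e^(0.0940·11/12)
= 86.0479 · e^0.086167 = 86.0479 × 1.089988 = HK$93.79

HK$93.79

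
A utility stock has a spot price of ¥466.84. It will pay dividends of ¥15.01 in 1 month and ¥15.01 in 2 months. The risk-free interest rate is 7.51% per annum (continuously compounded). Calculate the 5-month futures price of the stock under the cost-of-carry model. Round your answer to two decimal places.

PV(dividends) I = 15.01·e^(−0.0751·1/12) + 15.01·e^(−0.0751·2/12)
I = 14.9164 + 14.8233 = 29.7397
F = (S − I)·e^(rT) = (466.84 − 29.7397) · e^(0.0751·5/12)
= 437.1003 · e^0.031292 = 437.1003 × 1.031787 = ¥450.99

¥450.99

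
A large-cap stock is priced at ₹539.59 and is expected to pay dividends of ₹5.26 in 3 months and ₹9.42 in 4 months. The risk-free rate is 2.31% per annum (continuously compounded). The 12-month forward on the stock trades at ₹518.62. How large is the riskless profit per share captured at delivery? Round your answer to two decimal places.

₹18.66 per share

PV(dividends) I = 5.26·e^(−0.0231·3/12) + 9.42·e^(−0.0231·4/12) = 14.5775
Fair forward F* = (S − I)·e^(rT) = (539.59 − 14.5775)·e^0.023100 = 525.0125 × 1.023369 = 537.2815
Market ₹518.62 < fair 537.2815: forward underpriced → reverse cash-and-carry (short the stock, invest proceeds at r, pay the dividends, go long the forward).
Profit at T = |F_mkt − F*| = |518.62 − 537.2815| = ₹18.66 per share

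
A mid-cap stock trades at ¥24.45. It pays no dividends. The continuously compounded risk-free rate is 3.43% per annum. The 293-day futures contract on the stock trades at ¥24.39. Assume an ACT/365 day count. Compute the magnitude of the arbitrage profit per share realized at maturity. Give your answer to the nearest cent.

Fair futures: F* = S·e^(carry·T), with carry = r = 0.0343
F* = 24.45 · e^(0.0343 × 293/365) = 24.45 · e^0.027534 = 24.45 × 1.027917 = ¥25.1326
Market ¥24.39 < fair ¥25.1326: forward underpriced → reverse cash-and-carry (short spot, go long the forward).
At maturity, profit = |F_mkt − F*| = |24.39 − 25.1326| = ¥0.74 per share

¥0.74 per share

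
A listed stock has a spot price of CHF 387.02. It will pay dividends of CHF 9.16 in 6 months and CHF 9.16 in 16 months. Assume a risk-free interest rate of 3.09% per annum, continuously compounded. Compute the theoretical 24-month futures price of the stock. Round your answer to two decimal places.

CHF 392.75

PV(dividends) I = 9.16·e^(−0.0309·6/12) + 9.16·e^(−0.0309·16/12)
I = 9.0196 + 8.7903 = 17.8099
F = (S − I)·e^(rT) = (387.02 − 17.8099) · e^(0.0309·24/12)
= 369.2101 · e^0.061800 = 369.2101 × 1.063750 = CHF 392.75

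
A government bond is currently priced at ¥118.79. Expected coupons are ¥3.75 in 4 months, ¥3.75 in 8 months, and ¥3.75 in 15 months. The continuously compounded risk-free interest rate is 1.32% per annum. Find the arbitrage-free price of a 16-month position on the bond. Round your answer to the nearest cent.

¥109.56

PV(coupons) I = 3.75·e^(−0.0132·4/12) + 3.75·e^(−0.0132·8/12) + 3.75·e^(−0.0132·15/12)
I = 3.7335 + 3.7171 + 3.6886 = 11.1392
F = (S − I)·e^(rT) = (118.79 − 11.1392) · e^(0.0132·16/12)
= 107.6508 · e^0.017600 = 107.6508 × 1.017756 = ¥109.56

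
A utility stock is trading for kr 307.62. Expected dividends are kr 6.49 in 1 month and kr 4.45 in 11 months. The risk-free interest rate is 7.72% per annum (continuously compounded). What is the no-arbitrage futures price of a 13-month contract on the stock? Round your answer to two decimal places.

kr 322.94

PV(dividends) I = 6.49·e^(−0.0772·1/12) + 4.45·e^(−0.0772·11/12)
I = 6.4484 + 4.1460 = 10.5944
F = (S − I)·e^(rT) = (307.62 − 10.5944) · e^(0.0772·13/12)
= 297.0256 · e^0.083633 = 297.0256 × 1.087230 = kr 322.94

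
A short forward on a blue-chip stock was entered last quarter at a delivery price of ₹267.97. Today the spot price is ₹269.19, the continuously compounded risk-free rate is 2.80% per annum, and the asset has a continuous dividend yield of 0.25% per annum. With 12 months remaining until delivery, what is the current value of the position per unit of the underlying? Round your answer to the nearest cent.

Current fair forward for the remaining 12 months: F = S·e^((r − q)·T), (r − q) = 0.0280 − 0.0025 = 0.0255
F = 269.19 · e^(0.0255 × 12/12) = 269.19 × 1.025828 = 276.1426
Value of long forward = (F − K)·e^(−rT) = (276.1426 − 267.97) · e^(−0.0280·12/12)
= 8.1726 × 0.972388 = 7.95
Short position value = −(long value) = -₹7.95

-₹7.95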